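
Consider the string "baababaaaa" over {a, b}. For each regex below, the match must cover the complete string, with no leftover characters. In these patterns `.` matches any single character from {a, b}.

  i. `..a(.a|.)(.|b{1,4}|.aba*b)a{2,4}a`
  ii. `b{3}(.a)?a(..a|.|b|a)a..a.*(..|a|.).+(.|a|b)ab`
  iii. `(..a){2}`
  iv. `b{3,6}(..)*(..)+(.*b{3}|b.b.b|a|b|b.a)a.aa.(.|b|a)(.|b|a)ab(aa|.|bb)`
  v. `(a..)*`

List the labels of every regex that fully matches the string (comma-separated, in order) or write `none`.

i

i → match
ii → no match — must end with "ab"
iii → no match
iv → no match
v → no match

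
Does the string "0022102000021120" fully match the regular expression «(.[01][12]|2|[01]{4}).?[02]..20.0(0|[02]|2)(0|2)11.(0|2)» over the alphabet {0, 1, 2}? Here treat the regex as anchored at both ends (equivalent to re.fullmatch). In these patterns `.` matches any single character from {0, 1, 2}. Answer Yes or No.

Yes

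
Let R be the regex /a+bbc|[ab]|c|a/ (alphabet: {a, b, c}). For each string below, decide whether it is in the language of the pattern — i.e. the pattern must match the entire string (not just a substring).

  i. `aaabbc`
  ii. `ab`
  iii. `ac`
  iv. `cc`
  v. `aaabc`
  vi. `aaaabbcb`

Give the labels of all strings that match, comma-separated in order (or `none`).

i

i → match
ii → no match
iii → no match
iv → no match
v → no match
vi → no match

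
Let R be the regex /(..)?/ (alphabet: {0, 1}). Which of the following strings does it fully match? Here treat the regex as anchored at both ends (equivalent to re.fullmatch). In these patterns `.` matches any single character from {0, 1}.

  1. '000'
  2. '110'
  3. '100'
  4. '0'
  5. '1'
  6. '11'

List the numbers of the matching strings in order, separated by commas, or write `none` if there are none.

1. '000' → no match
2. '110' → no match
3. '100' → no match
4. '0' → no match
5. '1' → no match
6. '11' → match

6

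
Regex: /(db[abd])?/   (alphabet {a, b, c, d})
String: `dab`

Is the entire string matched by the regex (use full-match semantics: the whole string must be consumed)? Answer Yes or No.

No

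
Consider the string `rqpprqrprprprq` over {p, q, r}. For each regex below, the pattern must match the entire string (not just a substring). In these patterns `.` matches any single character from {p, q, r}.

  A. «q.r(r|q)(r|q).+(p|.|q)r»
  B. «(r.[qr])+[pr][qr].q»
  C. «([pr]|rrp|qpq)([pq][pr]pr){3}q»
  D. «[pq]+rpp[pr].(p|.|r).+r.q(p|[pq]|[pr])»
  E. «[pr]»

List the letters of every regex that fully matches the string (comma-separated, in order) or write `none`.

A → no match — must start with `q`
B → no match
C → match
D → no match
E → no match

C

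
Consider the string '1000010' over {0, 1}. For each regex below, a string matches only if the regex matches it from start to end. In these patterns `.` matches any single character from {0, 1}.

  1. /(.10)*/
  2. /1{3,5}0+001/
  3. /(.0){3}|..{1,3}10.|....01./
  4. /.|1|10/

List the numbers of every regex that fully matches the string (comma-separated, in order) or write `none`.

1 → no match
2 → no match — must end with '0001'
3 → match
4 → no match

3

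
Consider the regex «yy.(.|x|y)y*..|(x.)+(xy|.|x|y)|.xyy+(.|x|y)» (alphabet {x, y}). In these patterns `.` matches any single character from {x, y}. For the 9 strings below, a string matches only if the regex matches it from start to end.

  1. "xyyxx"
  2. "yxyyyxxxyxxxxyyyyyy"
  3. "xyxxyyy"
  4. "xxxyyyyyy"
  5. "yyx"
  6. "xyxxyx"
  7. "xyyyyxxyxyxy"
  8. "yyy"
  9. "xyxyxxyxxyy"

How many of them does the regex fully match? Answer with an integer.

0

1 → no match
2 → no match
3 → no match
4 → no match
5 → no match
6 → no match
7 → no match
8 → no match
9 → no match
Total matched: 0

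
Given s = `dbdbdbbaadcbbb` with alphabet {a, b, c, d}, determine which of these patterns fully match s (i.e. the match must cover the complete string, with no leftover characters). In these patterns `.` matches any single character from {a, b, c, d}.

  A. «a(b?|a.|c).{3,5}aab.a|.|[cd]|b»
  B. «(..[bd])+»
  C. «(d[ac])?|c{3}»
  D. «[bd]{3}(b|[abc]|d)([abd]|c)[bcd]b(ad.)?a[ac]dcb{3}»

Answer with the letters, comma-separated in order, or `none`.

D

A → no match
B → no match
C → no match
D → match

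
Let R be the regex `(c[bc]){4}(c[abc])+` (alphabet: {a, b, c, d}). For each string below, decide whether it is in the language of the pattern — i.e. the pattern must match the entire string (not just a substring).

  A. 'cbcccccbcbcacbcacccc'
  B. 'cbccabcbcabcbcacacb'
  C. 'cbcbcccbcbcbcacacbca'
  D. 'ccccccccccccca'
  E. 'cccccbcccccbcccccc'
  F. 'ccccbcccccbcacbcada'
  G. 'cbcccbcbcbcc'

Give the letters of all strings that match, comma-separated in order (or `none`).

A → match
B → no match
C → match
D → match
E → match
F → no match
G → match

A, C, D, E, G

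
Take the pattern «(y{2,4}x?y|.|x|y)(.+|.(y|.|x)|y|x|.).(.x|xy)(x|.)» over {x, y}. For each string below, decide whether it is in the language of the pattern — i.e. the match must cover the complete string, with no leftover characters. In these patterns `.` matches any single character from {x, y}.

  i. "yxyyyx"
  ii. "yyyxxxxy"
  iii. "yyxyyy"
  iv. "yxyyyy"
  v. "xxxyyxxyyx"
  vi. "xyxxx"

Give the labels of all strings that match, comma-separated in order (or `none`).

ii

i. "yxyyyx" → no match
ii. "yyyxxxxy" → match
iii. "yyxyyy" → no match
iv. "yxyyyy" → no match
v. "xxxyyxxyyx" → no match
vi. "xyxxx" → no match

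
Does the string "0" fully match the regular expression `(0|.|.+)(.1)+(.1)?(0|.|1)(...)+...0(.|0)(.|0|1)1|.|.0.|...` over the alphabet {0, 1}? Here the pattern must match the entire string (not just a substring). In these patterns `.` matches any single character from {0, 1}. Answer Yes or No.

Yes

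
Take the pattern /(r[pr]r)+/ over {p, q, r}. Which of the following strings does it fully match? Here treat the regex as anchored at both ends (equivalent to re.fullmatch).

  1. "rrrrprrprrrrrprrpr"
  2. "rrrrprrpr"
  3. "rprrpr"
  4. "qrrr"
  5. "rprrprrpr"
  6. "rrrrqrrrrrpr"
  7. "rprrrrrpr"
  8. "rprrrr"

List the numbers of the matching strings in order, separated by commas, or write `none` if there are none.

1 → match
2 → match
3 → match
4 → no match — must start with "r"
5 → match
6 → no match
7 → match
8 → match

1, 2, 3, 5, 7, 8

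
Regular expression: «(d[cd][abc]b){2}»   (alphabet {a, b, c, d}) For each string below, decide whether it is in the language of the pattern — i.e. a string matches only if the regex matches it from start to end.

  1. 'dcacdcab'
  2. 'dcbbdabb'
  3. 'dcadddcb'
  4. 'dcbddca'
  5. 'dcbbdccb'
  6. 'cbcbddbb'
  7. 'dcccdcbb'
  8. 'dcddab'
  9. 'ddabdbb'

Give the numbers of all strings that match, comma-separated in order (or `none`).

5

1 → no match
2 → no match
3 → no match
4 → no match — must end with 'b'
5 → match
6 → no match — must start with 'd'
7 → no match
8 → no match
9 → no match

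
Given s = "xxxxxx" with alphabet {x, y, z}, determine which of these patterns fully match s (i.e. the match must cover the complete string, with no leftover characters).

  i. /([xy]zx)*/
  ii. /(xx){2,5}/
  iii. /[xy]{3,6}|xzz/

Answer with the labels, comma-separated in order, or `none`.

i → no match
ii → match
iii → match

ii, iii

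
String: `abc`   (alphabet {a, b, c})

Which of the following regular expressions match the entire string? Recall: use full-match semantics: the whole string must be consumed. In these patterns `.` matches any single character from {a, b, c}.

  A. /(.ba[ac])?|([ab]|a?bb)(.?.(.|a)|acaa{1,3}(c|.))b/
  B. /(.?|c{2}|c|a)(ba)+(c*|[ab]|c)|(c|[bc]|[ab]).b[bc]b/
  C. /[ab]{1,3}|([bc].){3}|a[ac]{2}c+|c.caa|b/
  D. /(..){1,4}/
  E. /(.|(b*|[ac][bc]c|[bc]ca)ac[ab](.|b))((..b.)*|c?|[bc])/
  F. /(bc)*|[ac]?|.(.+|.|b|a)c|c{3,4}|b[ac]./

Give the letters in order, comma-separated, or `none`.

A → no match
B → no match
C → no match
D → no match
E → no match
F → match

F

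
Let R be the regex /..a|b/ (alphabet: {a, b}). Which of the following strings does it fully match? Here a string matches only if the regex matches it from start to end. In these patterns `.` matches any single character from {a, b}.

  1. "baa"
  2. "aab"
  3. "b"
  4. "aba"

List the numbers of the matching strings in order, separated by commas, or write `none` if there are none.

1 → match
2 → no match
3 → match
4 → match

1, 3, 4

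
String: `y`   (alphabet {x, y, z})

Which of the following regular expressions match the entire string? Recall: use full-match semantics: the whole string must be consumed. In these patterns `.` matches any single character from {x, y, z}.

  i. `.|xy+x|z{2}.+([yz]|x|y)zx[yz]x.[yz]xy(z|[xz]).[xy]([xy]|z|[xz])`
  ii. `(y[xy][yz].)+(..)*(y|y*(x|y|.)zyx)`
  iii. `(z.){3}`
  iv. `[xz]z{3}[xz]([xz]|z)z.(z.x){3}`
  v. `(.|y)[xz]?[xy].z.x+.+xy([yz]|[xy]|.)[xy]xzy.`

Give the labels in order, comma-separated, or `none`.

i → match
ii → no match
iii → no match — must start with `z`
iv → no match — must end with `x`
v → no match

i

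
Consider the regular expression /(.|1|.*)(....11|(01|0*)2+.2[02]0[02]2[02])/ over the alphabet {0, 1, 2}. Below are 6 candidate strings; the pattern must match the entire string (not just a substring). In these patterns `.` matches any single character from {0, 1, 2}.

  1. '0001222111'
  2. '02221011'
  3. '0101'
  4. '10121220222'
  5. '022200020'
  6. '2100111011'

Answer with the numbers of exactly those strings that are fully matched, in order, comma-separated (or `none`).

1 → match
2 → match
3 → no match
4 → match
5 → match
6 → match

1, 2, 4, 5, 6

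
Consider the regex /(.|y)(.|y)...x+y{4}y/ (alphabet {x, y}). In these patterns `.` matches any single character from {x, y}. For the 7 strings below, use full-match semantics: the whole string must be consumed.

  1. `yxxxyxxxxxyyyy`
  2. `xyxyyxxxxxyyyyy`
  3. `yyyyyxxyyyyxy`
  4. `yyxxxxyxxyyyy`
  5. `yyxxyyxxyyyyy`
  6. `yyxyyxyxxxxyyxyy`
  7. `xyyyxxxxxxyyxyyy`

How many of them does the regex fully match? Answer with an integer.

1 → no match
2 → match
3 → no match — must end with `yy`
4 → no match
5 → no match
6 → no match
7 → no match
Total matched: 1

1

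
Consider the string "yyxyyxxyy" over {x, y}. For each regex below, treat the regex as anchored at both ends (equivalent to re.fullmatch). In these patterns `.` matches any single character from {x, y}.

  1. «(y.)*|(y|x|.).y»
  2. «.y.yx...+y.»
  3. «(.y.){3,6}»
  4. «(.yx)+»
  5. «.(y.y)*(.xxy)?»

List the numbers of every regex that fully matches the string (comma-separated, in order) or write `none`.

3

1 → no match
2 → no match
3 → match
4 → no match — must end with "yx"
5 → no match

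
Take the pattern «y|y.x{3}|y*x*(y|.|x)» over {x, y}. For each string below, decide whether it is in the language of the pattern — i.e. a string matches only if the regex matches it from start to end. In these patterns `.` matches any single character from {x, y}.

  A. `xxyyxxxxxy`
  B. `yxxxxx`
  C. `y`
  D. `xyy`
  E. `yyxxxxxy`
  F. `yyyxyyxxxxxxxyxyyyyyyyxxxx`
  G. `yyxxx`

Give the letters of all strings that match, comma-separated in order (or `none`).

A → no match
B → match
C → match
D → no match
E → match
F → no match
G → match

B, C, E, G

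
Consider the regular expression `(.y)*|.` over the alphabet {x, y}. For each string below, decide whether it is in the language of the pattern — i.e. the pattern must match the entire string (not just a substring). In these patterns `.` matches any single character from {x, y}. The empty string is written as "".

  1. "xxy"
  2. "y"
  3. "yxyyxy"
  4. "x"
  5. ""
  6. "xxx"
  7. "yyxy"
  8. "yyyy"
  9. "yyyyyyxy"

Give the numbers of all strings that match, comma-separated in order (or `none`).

2, 4, 5, 7, 8, 9

1 → no match
2 → match
3 → no match
4 → match
5 → match
6 → no match
7 → match
8 → match
9 → match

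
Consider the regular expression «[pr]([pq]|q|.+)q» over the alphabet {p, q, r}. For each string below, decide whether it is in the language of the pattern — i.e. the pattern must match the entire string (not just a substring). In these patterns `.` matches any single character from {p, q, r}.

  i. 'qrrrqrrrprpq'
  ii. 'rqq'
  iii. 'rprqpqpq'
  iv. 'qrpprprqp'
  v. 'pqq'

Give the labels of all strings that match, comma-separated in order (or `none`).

ii, iii, v

i → no match
ii → match
iii → match
iv → no match — must end with 'q'
v → match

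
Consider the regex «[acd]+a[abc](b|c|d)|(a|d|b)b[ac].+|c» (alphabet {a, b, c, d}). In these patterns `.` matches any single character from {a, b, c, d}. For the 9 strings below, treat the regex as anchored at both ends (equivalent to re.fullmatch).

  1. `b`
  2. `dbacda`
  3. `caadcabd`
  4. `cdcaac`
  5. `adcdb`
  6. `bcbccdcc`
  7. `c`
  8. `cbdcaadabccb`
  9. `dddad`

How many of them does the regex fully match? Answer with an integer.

4

1 → no match
2 → match
3 → match
4 → match
5 → no match
6 → no match
7 → match
8 → no match
9 → no match
Total matched: 4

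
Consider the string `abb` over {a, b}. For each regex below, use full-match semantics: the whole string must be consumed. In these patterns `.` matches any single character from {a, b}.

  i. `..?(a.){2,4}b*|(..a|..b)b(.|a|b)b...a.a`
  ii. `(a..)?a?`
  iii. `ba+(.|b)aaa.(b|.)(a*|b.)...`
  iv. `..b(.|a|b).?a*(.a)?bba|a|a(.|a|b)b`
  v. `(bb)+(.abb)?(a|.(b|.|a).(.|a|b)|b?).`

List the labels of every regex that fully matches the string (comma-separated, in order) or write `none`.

ii, iv

i → no match
ii → match
iii → no match — must start with `ba`
iv → match
v → no match — must start with `bb`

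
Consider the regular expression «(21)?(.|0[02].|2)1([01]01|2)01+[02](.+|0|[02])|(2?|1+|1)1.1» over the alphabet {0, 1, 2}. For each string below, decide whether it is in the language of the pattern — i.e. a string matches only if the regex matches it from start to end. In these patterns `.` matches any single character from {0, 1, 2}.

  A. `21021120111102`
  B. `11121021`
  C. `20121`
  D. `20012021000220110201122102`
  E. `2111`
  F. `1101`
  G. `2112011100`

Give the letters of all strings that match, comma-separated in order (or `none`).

A → match
B → no match
C → no match
D → no match
E → match
F → match
G → no match

A, E, F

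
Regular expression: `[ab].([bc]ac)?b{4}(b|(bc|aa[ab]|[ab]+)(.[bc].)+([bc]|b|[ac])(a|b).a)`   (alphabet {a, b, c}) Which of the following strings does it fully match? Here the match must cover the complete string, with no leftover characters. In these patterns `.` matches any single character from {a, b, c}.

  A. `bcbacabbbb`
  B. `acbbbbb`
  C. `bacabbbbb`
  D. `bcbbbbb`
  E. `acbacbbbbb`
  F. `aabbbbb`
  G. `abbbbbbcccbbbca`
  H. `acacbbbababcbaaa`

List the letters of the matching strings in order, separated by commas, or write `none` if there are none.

A → no match
B → match
C → no match
D → match
E → match
F → match
G → match
H → no match

B, D, E, F, G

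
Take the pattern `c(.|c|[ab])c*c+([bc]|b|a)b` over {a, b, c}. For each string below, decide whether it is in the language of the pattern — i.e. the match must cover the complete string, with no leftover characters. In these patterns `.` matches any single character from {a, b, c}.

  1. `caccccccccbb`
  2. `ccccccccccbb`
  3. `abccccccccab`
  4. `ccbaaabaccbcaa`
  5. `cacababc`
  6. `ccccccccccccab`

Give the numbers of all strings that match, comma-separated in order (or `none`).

1, 2, 6

1. `caccccccccbb` → match
2. `ccccccccccbb` → match
3. `abccccccccab` → no match — must start with `c`
4 → no match — must end with `b`
5. `cacababc` → no match — must end with `b`
6 → match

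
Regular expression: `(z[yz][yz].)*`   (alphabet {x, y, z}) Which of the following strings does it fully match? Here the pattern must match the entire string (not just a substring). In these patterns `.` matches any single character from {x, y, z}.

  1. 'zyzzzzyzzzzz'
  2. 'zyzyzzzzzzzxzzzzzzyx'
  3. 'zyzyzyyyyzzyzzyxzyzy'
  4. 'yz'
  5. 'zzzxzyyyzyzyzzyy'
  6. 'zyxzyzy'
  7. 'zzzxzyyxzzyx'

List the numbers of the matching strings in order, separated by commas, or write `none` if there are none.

1 → match
2 → match
3 → no match
4 → no match
5 → match
6 → no match
7 → match

1, 2, 5, 7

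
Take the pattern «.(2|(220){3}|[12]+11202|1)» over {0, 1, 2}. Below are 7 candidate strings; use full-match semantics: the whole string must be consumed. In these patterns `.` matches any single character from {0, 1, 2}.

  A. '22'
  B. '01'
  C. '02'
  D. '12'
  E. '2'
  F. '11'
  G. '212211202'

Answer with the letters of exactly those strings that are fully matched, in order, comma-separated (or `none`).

A. '22' → match
B. '01' → match
C. '02' → match
D. '12' → match
E. '2' → no match
F. '11' → match
G. '212211202' → match

A, B, C, D, F, G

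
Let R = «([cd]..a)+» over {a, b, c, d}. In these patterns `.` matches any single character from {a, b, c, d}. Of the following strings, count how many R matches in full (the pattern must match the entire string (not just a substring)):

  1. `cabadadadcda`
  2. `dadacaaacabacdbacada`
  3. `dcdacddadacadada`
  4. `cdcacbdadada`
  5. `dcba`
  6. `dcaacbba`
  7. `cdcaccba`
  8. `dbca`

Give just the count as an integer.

8

1 → match
2 → match
3 → match
4 → match
5 → match
6 → match
7 → match
8 → match
Total matched: 8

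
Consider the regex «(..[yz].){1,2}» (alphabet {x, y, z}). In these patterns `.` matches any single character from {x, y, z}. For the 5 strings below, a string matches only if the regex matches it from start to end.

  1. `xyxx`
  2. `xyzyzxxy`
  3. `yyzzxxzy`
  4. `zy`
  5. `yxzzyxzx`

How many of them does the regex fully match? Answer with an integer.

2

1. `xyxx` → no match
2. `xyzyzxxy` → no match
3. `yyzzxxzy` → match
4. `zy` → no match
5. `yxzzyxzx` → match
Total matched: 2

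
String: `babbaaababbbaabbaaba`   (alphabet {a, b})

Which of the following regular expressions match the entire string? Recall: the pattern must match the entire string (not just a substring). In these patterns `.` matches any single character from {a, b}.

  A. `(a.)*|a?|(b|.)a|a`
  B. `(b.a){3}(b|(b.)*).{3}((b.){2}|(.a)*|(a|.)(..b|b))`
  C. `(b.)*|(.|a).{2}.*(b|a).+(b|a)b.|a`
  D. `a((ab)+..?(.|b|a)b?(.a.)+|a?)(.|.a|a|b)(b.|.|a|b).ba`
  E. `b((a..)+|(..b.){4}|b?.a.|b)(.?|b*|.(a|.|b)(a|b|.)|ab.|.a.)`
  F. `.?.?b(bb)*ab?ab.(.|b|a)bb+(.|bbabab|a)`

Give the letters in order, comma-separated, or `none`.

A → no match
B → no match
C → match
D → no match — must start with `a`
E → match
F → no match

C, E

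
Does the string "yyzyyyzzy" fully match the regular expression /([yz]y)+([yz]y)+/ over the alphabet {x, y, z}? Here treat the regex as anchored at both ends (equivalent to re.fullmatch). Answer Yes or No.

No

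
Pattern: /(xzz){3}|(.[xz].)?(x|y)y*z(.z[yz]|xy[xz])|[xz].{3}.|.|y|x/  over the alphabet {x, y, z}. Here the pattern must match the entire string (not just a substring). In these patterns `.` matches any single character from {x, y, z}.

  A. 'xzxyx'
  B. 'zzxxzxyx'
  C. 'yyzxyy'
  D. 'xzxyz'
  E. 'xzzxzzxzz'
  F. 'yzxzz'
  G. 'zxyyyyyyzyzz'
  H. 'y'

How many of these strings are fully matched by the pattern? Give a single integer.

A → match
B → match
C → no match
D → match
E → match
F → match
G → match
H → match
Total matched: 7

7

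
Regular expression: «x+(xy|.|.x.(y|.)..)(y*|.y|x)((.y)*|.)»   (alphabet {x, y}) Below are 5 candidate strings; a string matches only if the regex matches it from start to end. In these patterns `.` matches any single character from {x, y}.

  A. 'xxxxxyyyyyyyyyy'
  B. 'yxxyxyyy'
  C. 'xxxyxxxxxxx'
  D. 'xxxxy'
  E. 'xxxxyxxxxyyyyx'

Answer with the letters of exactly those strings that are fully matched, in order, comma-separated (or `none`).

A, C, D, E

A → match
B → no match — must start with 'x'
C → match
D → match
E → match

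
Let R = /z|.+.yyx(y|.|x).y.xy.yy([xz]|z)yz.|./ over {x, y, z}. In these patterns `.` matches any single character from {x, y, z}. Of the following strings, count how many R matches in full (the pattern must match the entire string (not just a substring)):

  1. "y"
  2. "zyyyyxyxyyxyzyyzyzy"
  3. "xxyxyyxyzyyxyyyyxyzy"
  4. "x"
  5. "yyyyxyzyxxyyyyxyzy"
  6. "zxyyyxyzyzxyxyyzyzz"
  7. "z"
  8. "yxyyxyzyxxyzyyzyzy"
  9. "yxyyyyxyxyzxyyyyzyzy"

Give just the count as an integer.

9

1 → match
2 → match
3 → match
4 → match
5 → match
6 → match
7 → match
8 → match
9 → match
Total matched: 9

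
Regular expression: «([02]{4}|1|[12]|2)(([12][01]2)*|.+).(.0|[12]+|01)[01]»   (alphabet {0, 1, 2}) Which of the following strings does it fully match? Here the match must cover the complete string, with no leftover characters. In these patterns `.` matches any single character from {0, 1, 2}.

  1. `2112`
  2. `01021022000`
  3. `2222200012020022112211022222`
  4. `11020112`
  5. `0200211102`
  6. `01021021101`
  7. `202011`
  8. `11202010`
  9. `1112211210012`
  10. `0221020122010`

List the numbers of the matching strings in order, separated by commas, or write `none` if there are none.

7, 8

1. `2112` → no match
2. `01021022000` → no match
3 → no match
4. `11020112` → no match
5. `0200211102` → no match
6. `01021021101` → no match
7. `202011` → match
8. `11202010` → match
9 → no match
10 → no match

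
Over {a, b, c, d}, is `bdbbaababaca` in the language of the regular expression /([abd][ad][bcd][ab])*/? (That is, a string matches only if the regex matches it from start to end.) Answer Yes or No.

Yes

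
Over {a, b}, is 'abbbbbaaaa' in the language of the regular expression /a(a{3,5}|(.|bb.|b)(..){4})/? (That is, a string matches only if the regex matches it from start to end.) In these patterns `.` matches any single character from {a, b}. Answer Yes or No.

Yes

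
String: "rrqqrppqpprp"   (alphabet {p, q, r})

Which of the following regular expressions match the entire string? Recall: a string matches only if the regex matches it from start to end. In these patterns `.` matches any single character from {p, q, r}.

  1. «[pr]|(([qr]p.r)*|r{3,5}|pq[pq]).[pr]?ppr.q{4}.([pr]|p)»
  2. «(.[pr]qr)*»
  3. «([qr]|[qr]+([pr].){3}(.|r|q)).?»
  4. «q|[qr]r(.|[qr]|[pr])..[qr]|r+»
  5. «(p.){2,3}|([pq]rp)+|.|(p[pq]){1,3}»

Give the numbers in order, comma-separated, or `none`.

3

1 → no match
2 → no match
3 → match
4 → no match
5 → no match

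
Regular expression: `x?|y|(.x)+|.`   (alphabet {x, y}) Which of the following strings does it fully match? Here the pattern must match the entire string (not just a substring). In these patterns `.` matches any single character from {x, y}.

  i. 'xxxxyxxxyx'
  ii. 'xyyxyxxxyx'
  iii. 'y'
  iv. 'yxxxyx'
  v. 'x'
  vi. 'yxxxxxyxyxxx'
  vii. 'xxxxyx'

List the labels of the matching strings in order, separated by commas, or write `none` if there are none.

i → match
ii → no match
iii → match
iv → match
v → match
vi → match
vii → match

i, iii, iv, v, vi, vii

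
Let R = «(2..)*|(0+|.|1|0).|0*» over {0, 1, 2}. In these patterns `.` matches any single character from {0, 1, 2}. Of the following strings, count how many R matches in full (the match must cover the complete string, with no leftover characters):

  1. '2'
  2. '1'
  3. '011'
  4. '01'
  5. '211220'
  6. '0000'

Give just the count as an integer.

3

1. '2' → no match
2. '1' → no match
3. '011' → no match
4. '01' → match
5. '211220' → match
6. '0000' → match
Total matched: 3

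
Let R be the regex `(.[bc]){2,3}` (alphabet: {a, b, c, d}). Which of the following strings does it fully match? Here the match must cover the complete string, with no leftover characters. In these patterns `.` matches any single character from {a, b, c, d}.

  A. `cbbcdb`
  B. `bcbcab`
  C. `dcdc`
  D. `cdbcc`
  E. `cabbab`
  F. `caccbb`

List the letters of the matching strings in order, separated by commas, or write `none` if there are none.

A → match
B → match
C → match
D → no match
E → no match
F → no match

A, B, C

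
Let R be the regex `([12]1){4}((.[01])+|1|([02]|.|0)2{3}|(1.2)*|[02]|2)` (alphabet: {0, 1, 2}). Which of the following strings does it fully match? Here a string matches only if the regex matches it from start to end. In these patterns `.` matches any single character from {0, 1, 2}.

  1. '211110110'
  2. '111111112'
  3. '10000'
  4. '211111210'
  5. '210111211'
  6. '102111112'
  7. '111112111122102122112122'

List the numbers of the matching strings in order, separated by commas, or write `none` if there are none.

2, 4

1. '211110110' → no match
2. '111111112' → match
3. '10000' → no match
4. '211111210' → match
5. '210111211' → no match
6. '102111112' → no match
7 → no match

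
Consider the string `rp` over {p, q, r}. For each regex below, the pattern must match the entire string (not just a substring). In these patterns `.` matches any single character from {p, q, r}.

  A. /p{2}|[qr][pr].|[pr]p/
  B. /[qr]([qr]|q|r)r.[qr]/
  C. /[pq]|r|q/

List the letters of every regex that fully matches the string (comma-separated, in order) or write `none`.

A

A → match
B → no match
C → no match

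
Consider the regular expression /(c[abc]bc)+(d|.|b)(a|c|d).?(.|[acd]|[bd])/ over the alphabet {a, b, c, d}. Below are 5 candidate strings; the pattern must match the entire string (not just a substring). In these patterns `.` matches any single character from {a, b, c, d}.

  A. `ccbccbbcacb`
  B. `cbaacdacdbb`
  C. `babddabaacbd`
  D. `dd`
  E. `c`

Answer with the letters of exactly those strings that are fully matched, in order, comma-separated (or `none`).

A

A → match
B → no match
C → no match — must start with `c`
D → no match — must start with `c`
E → no match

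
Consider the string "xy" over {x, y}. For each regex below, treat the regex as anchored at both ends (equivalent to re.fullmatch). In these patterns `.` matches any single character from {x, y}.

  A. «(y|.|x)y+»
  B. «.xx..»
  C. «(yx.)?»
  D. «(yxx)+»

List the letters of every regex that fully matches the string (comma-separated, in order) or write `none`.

A → match
B → no match
C → no match
D → no match — must start with "yxx"

A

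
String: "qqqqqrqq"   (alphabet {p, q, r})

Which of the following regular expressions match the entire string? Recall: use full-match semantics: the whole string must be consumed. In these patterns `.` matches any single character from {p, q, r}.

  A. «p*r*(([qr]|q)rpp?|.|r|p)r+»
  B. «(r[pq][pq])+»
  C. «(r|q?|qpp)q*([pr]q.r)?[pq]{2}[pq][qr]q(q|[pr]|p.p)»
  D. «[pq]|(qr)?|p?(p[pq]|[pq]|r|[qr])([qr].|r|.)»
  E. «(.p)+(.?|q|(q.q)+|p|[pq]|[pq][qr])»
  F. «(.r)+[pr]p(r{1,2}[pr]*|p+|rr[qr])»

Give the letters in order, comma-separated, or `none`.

A → no match — must end with "r"
B → no match — must start with "r"
C → match
D → no match
E → no match
F → no match

C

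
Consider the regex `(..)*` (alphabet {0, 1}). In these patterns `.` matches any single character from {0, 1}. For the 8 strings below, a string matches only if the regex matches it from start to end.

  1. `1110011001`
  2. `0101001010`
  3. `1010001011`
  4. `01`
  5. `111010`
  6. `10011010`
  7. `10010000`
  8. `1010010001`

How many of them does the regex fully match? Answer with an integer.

1. `1110011001` → match
2. `0101001010` → match
3. `1010001011` → match
4. `01` → match
5. `111010` → match
6. `10011010` → match
7. `10010000` → match
8. `1010010001` → match
Total matched: 8

8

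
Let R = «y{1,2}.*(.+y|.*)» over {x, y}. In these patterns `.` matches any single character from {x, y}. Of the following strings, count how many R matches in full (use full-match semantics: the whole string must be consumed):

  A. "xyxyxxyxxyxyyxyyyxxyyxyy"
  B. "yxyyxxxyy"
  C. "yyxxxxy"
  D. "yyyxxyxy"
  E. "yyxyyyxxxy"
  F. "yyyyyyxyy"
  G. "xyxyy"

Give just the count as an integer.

A → no match — must start with "y"
B. "yxyyxxxyy" → match
C. "yyxxxxy" → match
D. "yyyxxyxy" → match
E. "yyxyyyxxxy" → match
F. "yyyyyyxyy" → match
G. "xyxyy" → no match — must start with "y"
Total matched: 5

5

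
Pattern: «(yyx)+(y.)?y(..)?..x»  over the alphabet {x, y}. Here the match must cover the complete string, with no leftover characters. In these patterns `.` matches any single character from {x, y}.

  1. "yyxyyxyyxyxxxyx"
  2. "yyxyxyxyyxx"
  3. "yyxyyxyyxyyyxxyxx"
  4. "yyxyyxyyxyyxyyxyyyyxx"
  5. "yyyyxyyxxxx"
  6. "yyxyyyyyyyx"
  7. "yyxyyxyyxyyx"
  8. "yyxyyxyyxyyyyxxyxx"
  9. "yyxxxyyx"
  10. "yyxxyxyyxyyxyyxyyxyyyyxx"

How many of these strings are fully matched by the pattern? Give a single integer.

6

1 → match
2 → match
3 → match
4 → match
5 → no match — must start with "yyx"
6 → match
7 → match
8 → no match
9 → no match
10 → no match
Total matched: 6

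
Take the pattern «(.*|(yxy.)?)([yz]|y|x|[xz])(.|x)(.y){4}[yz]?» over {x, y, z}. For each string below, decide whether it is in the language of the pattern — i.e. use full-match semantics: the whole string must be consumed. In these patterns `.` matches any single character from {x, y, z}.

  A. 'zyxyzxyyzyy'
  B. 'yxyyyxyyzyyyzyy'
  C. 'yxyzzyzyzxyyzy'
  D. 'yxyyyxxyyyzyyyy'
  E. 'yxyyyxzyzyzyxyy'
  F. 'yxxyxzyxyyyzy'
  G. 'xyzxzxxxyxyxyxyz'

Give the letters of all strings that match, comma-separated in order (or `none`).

B, D, E, F, G

A → no match
B → match
C → no match
D → match
E → match
F → match
G → match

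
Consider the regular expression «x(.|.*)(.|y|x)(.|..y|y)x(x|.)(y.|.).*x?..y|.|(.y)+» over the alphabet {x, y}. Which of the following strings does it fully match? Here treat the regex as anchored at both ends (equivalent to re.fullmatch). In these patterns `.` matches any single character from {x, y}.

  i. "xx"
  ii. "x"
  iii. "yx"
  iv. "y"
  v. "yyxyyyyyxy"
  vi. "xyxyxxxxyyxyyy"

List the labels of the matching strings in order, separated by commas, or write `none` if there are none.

i → no match
ii → match
iii → no match
iv → match
v → match
vi → match

ii, iv, v, vi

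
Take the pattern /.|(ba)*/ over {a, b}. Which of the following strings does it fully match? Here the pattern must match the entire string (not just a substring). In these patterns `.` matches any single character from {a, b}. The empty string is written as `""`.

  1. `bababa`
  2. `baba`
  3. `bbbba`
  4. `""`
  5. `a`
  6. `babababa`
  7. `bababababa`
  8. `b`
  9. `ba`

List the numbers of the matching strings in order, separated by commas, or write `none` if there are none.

1 → match
2 → match
3 → no match
4 → match
5 → match
6 → match
7 → match
8 → match
9 → match

1, 2, 4, 5, 6, 7, 8, 9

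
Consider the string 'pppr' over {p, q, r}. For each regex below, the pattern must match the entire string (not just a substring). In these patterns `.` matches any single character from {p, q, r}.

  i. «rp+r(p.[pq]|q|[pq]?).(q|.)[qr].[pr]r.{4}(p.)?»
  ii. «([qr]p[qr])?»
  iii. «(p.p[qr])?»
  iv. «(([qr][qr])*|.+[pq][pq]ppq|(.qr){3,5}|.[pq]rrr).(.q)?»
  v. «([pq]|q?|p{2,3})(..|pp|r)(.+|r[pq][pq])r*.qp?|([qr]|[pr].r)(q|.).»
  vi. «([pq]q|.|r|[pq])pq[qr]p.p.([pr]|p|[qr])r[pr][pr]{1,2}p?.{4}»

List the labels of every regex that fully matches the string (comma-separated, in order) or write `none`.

i → no match — must start with 'rp'
ii → no match
iii → match
iv → no match
v → no match
vi → no match

iii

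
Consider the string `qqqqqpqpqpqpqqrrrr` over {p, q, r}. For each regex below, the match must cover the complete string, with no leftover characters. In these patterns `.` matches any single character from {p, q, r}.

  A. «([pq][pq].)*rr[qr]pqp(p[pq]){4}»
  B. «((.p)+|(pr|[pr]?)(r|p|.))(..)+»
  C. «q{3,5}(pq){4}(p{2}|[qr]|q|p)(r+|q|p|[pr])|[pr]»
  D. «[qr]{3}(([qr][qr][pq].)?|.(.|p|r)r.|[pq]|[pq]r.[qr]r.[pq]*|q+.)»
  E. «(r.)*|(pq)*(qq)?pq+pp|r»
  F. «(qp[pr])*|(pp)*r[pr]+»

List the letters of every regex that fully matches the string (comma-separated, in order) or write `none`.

A → no match
B → no match
C → match
D → no match
E → no match
F → no match

C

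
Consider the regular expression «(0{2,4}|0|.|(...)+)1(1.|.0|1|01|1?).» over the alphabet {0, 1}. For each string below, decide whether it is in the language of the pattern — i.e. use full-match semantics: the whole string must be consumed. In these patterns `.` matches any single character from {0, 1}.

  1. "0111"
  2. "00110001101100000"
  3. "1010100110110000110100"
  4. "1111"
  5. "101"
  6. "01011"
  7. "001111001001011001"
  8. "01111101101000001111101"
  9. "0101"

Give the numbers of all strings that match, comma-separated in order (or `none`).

1 → match
2 → no match
3 → no match
4 → match
5 → no match
6 → match
7 → no match
8 → no match
9 → no match

1, 4, 6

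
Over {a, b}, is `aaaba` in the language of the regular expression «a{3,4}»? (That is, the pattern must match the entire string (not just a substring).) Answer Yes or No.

No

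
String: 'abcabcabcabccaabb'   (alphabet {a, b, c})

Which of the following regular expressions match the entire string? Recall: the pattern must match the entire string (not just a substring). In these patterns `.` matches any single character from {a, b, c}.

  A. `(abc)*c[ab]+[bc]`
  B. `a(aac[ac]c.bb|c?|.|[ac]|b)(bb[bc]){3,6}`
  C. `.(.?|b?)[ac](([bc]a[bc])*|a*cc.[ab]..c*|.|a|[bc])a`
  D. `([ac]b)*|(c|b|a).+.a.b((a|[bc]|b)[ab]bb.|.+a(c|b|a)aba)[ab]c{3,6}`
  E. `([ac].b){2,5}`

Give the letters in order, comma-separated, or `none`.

A

A → match
B → no match
C → no match — must end with 'a'
D → no match
E → no match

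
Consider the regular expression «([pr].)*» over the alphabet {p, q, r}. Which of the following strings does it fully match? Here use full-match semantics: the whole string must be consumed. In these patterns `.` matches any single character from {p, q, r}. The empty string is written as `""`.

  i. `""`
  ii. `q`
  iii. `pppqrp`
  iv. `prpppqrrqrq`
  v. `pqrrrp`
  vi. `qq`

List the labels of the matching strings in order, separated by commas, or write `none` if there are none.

i. `""` → match
ii. `q` → no match
iii. `pppqrp` → match
iv. `prpppqrrqrq` → no match
v. `pqrrrp` → match
vi. `qq` → no match

i, iii, v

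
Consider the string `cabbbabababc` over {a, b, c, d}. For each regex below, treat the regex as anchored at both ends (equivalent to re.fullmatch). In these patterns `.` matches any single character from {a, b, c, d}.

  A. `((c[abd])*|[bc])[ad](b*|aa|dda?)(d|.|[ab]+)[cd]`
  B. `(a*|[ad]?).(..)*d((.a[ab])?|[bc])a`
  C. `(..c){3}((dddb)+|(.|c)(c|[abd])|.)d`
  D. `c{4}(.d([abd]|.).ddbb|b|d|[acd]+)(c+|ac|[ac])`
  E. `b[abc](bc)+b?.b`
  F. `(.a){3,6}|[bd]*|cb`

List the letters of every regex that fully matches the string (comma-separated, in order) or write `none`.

A → match
B → no match — must end with `a`
C → no match — must end with `d`
D → no match
E → no match — must start with `b`
F → no match

A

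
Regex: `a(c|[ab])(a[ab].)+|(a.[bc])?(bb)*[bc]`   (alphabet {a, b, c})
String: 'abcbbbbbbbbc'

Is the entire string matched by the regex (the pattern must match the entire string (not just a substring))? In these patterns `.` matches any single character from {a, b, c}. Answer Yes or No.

Yes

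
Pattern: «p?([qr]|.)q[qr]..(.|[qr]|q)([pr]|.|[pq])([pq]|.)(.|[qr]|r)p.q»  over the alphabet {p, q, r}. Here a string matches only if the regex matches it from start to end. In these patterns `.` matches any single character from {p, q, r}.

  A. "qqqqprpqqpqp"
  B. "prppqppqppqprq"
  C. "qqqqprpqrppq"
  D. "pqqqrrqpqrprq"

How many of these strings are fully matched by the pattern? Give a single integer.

A. "qqqqprpqqpqp" → no match — must end with "q"
B → no match
C. "qqqqprpqrppq" → match
D → match
Total matched: 2

2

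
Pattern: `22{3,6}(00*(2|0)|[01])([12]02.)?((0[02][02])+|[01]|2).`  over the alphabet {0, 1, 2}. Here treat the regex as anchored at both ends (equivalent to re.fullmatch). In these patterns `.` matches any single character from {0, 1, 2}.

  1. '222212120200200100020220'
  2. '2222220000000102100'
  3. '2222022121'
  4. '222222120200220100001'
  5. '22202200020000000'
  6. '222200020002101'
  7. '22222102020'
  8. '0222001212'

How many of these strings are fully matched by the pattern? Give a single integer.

1

1 → no match
2 → match
3. '2222022121' → no match
4 → no match
5 → no match
6 → no match
7. '22222102020' → no match
8. '0222001212' → no match — must start with '22'
Total matched: 1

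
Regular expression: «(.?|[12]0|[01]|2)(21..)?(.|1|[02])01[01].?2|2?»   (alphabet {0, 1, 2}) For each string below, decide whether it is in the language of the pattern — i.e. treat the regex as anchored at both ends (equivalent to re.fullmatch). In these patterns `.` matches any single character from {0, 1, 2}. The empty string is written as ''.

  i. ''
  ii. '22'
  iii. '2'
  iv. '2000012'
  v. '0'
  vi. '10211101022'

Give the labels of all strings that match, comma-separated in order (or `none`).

i, iii

i → match
ii → no match
iii → match
iv → no match
v → no match
vi → no match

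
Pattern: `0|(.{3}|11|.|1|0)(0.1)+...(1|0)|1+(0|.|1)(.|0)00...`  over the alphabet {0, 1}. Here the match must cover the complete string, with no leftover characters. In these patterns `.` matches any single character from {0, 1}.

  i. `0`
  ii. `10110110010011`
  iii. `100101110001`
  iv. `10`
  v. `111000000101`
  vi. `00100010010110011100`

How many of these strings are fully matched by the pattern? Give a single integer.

i → match
ii → match
iii → no match
iv → no match
v → no match
vi → no match
Total matched: 2

2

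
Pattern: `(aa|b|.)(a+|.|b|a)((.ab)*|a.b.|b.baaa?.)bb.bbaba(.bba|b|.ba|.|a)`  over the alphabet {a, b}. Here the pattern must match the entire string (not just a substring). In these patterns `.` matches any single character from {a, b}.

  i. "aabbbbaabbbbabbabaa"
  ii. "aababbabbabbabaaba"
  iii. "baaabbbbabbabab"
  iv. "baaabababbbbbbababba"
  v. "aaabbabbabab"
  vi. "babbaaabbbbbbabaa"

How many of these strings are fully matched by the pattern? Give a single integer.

3

i → no match
ii → match
iii → match
iv → no match
v → match
vi → no match
Total matched: 3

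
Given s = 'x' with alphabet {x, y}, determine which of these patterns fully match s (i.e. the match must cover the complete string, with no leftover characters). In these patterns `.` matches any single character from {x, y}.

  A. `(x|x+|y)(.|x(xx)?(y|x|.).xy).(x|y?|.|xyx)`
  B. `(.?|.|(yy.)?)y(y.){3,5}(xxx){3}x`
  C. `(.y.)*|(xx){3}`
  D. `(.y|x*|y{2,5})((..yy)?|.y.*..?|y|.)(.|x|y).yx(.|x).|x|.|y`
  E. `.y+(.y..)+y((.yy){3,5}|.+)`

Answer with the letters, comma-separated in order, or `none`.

A → no match
B → no match — must end with 'xxxx'
C → no match
D → match
E → no match

D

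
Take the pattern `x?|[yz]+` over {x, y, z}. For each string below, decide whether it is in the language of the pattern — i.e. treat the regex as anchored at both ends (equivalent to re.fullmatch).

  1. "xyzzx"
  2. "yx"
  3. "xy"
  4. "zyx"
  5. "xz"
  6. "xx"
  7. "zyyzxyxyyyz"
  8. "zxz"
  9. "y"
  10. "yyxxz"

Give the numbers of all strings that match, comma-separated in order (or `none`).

1 → no match
2 → no match
3 → no match
4 → no match
5 → no match
6 → no match
7 → no match
8 → no match
9 → match
10 → no match

9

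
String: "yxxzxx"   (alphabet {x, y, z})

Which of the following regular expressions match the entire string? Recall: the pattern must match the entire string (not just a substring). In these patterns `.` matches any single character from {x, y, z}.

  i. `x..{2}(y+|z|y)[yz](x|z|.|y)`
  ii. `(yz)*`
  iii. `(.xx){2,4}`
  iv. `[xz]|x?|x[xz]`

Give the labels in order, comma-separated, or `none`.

iii

i → no match — must start with "x"
ii → no match
iii → match
iv → no match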